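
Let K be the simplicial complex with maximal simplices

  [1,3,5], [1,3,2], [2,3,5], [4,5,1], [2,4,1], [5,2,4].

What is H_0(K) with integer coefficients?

We work with the vertex ordering 1 < 2 < 3 < 4 < 5. The simplices of K, each written with vertices in increasing order, are:

  0-simplices (5): [1], [2], [3], [4], [5]
  1-simplices (9): [1,2], [1,3], [1,4], [1,5], [2,3], [2,4], [2,5], [3,5], [4,5]
  2-simplices (6): [1,2,3], [1,2,4], [1,3,5], [1,4,5], [2,3,5], [2,4,5]

giving chain groups C_0 ≅ Z^5, C_1 ≅ Z^9, C_2 ≅ Z^6.

The boundary map ∂_1: C_1 → C_0 is given by ∂[p,q] = [q] − [p].
As a 5×9 matrix over Z this has rank 4, with invariant factors (1,1,1,1).

The boundary map ∂_2: C_2 → C_1 sends each 2-simplex [p,q,r] to [q,r] − [p,r] + [p,q]. For instance
  ∂[2,4,5] = [4,5] − [2,5] + [2,4],
  ∂[1,3,5] = [3,5] − [1,5] + [1,3].
As a 9×6 matrix over Z this has rank 5, with invariant factors (1,1,1,1,1).

Now H_k = ker ∂_k / im ∂_{k+1}, so:

  H_0: rank C_0 − rank ∂_1 = 5 − 4 = 1, and the invariant factors of ∂_1 are all 1, so H_0 = Z.

(K is a triangulation of the 2-sphere S^2.)

H_0 = Z.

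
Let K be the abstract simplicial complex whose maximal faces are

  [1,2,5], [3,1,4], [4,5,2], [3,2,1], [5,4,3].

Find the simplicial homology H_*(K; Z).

H_0 ≅ Z,  H_1 ≅ Z,  H_2 = 0.

Fix the vertex order 1 < 2 < 3 < 4 < 5 and write every simplex with vertices in increasing order. Then dim K = 2 and the simplices of K are:

  0-simplices (5): [1], [2], [3], [4], [5]
  1-simplices (10): [1,2], [1,3], [1,4], [1,5], [2,3], [2,4], [2,5], [3,4], [3,5], [4,5]
  2-simplices (5): [1,2,3], [1,2,5], [1,3,4], [2,4,5], [3,4,5]

giving chain groups C_0 ≅ Z^5, C_1 ≅ Z^10, C_2 ≅ Z^5.

∂_1: C_1 → C_0 is given by ∂[p,q] = [q] − [p].
As a 5×10 matrix over Z this has rank 4, with invariant factors (1,1,1,1).

The boundary map ∂_2: C_2 → C_1 maps a triangle to the signed sum of its edges. For instance
  ∂[1,3,4] = [3,4] − [1,4] + [1,3],
  ∂[1,2,5] = [2,5] − [1,5] + [1,2].
This gives a 10×5 integer matrix of rank 5; reducing to Smith normal form yields diagonal entries (1,1,1,1,1).

Now H_k = ker ∂_k / im ∂_{k+1}, so:

  H_0: rank C_0 − rank ∂_1 = 5 − 4 = 1, and the invariant factors of ∂_1 are all 1, so H_0 = Z.
  H_1: rank ker ∂_1 − rank ∂_2 = (10 − 4) − 5 = 1, and the invariant factors of ∂_2 are all 1, so H_1 = Z.
  H_2: rank ker ∂_2 − rank ∂_3 = (5 − 5) − 0 = 0, and there is no ∂_3, so H_2 = 0.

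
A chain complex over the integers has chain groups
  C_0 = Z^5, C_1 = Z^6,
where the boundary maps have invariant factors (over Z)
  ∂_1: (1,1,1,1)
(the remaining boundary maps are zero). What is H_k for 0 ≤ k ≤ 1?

H_0: b_0 = 5 − 0 − 4 = 1; torsion from ∂_1 factors > 1: none. So H_0 = Z.
H_1: b_1 = 6 − 4 − 0 = 2; torsion from ∂_2 factors > 1: none. So H_1 = Z^2.

H_0 = Z,  H_1 = Z^2.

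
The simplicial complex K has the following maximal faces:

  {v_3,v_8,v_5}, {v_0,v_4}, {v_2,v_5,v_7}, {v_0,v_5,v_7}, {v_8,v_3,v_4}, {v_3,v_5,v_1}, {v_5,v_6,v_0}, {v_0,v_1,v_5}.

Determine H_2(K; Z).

H_2 ≅ 0.

We work with the vertex ordering v_0 < v_1 < v_2 < v_3 < v_4 < v_5 < v_6 < v_7 < v_8. The simplices of K, each written with vertices in increasing order, are:

  0-simplices (9): [v_0], [v_1], [v_2], [v_3], [v_4], [v_5], [v_6], [v_7], [v_8]
  1-simplices (16): (16 of them)
  2-simplices (7): [v_0,v_1,v_5], [v_0,v_5,v_6], [v_0,v_5,v_7], [v_1,v_3,v_5], [v_2,v_5,v_7], [v_3,v_4,v_8], [v_3,v_5,v_8]

Hence C_0 ≅ Z^9, C_1 ≅ Z^16, C_2 ≅ Z^7.

The boundary map ∂_1: C_1 → C_0 maps an edge to its endpoints' difference, ∂[p,q] = q − p. For instance
  ∂[v_3,v_5] = [v_5] − [v_3].
As a 9×16 matrix over Z this has rank 8, with invariant factors (1,1,1,1,1,1,1,1).

∂_2: C_2 → C_1 maps a triangle to the signed sum of its edges. For instance
  ∂[v_0,v_1,v_5] = [v_1,v_5] − [v_0,v_5] + [v_0,v_1],
  ∂[v_0,v_5,v_7] = [v_5,v_7] − [v_0,v_7] + [v_0,v_5].
This gives a 16×7 integer matrix of rank 7; reducing to Smith normal form yields diagonal entries (1,1,1,1,1,1,1).

Reading off H_k = ker ∂_k / im ∂_{k+1}:

  H_2: rank ker ∂_2 − rank ∂_3 = (7 − 7) − 0 = 0, and there is no ∂_3, so H_2 ≅ 0.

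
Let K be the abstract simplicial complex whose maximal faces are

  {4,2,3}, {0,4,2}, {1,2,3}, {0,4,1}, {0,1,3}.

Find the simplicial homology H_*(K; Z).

Order the vertices as 0 < 1 < 2 < 3 < 4. Listing each simplex with vertices in this order, K has dimension 2 with simplices:

  0-simplices (5): [0], [1], [2], [3], [4]
  1-simplices (10): [0,1], [0,2], [0,3], [0,4], [1,2], [1,3], [1,4], [2,3], [2,4], [3,4]
  2-simplices (5): [0,1,3], [0,1,4], [0,2,4], [1,2,3], [2,3,4]

so the chain groups are C_0 ≅ Z^5, C_1 ≅ Z^10, C_2 ≅ Z^5.

∂_1: C_1 → C_0 sends each edge [p,q] (with p < q) to q − p.
As a 5×10 matrix over Z this has rank 4, with invariant factors (1,1,1,1).

∂_2: C_2 → C_1 acts by ∂[p,q,r] = [q,r] − [p,r] + [p,q]. For instance
  ∂[0,2,4] = [2,4] − [0,4] + [0,2],
  ∂[0,1,4] = [1,4] − [0,4] + [0,1].
As a 10×5 matrix over Z this has rank 5, with invariant factors (1,1,1,1,1).

Reading off H_k = ker ∂_k / im ∂_{k+1}:

  H_0: rank C_0 − rank ∂_1 = 5 − 4 = 1, and the invariant factors of ∂_1 are all 1, so H_0 = Z.
  H_1: rank ker ∂_1 − rank ∂_2 = (10 − 4) − 5 = 1, and the invariant factors of ∂_2 are all 1, so H_1 = Z.
  H_2: rank ker ∂_2 − rank ∂_3 = (5 − 5) − 0 = 0, and there is no ∂_3, so H_2 = 0.

(K is a triangulation of the Möbius band.)

H_0 ≅ Z,  H_1 ≅ Z,  H_2 = 0.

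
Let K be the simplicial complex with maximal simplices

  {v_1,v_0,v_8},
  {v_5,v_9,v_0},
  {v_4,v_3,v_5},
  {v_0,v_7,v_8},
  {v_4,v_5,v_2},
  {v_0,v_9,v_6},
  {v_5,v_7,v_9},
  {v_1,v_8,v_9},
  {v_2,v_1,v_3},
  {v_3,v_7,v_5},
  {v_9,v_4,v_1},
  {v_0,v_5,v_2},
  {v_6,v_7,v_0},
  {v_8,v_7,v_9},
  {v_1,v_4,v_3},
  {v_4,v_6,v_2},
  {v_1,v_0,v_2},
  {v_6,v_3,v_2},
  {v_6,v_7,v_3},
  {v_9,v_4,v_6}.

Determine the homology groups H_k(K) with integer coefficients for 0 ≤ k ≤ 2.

H_0 = Z,  H_1 = Z ⊕ Z/2Z,  H_2 = 0.

Fix the vertex order v_0 < v_1 < v_2 < v_3 < v_4 < v_5 < v_6 < v_7 < v_8 < v_9 and write every simplex with vertices in increasing order. Then dim K = 2 and the simplices of K are:

  0-simplices (10): [v_0], [v_1], [v_2], [v_3], [v_4], [v_5], [v_6], [v_7], [v_8], [v_9]
  1-simplices (30): (30 of them)
  2-simplices (20): (20 of them)

so the chain groups are C_0 ≅ Z^10, C_1 ≅ Z^30, C_2 ≅ Z^20.

The boundary map ∂_1: C_1 → C_0 is given by ∂[p,q] = [q] − [p]. For instance
  ∂[v_7,v_9] = [v_9] − [v_7].
The resulting 10×30 matrix has rank 9, and its Smith normal form has invariant factors (1,1,1,1,1,1,1,1,1).

∂_2: C_2 → C_1 sends each 2-simplex [p,q,r] to [q,r] − [p,r] + [p,q]. For instance
  ∂[v_0,v_1,v_8] = [v_1,v_8] − [v_0,v_8] + [v_0,v_1],
  ∂[v_1,v_2,v_3] = [v_2,v_3] − [v_1,v_3] + [v_1,v_2].
This gives a 30×20 integer matrix of rank 20; reducing to Smith normal form yields diagonal entries (1,1,1,1,1,1,1,1,1,1,1,1,1,1,1,1,1,1,1,2).

Reading off H_k = ker ∂_k / im ∂_{k+1}:

  H_0: rank C_0 − rank ∂_1 = 10 − 9 = 1, and the invariant factors of ∂_1 are all 1, so H_0 ≅ Z.
  H_1: rank ker ∂_1 − rank ∂_2 = (30 − 9) − 20 = 1, and ∂_2 has invariant factor 2 > 1, so H_1 ≅ Z ⊕ Z/2Z.
  H_2: rank ker ∂_2 − rank ∂_3 = (20 − 20) − 0 = 0, and there is no ∂_3, so H_2 ≅ 0.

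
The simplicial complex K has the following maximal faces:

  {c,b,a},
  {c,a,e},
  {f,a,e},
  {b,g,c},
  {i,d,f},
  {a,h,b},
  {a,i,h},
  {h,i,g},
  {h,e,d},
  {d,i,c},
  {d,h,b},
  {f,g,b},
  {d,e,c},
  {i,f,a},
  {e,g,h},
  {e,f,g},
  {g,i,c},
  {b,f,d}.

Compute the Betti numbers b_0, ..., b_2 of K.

b_0 = 1, b_1 = 2, b_2 = 1.

We work with the vertex ordering a < b < c < d < e < f < g < h < i. The simplices of K, each written with vertices in increasing order, are:

  0-simplices (9): a, b, c, d, e, f, g, h, i
  1-simplices (27): ab, ac, ae, af, ah, ai, bc, bd, bf, bg, bh, cd, ce, cg, ci, de, df, dh, di, ef, eg, eh, fg, fi, gh, gi, hi
  2-simplices (18): abc, abh, ace, aef, afi, ahi, bcg, bdf, bdh, bfg, cde, cdi, cgi, deh, dfi, efg, egh, ghi

giving chain groups C_0 ≅ Z^9, C_1 ≅ Z^27, C_2 ≅ Z^18.

∂_1: C_1 → C_0 is given by ∂[p,q] = [q] − [p]. For instance
  ∂gh = h − g.
This gives a 9×27 integer matrix of rank 8; reducing to Smith normal form yields diagonal entries (1,1,1,1,1,1,1,1).

∂_2: C_2 → C_1 acts by ∂[p,q,r] = [q,r] − [p,r] + [p,q]. For instance
  ∂bfg = fg − bg + bf,
  ∂egh = gh − eh + eg.
The 27×18 boundary matrix has rank 17 and Smith normal form diag(1,1,1,1,1,1,1,1,1,1,1,1,1,1,1,1,1).

Computing H_k = (kernel of ∂_k) / (image of ∂_{k+1}):

  H_0: rank C_0 − rank ∂_1 = 9 − 8 = 1, and the invariant factors of ∂_1 are all 1, so H_0 ≅ Z.
  H_1: rank ker ∂_1 − rank ∂_2 = (27 − 8) − 17 = 2, and the invariant factors of ∂_2 are all 1, so H_1 ≅ Z^2.
  H_2: rank ker ∂_2 − rank ∂_3 = (18 − 17) − 0 = 1, and there is no ∂_3, so H_2 ≅ Z.

Hence the Betti numbers are b_0 = 1, b_1 = 2, b_2 = 1.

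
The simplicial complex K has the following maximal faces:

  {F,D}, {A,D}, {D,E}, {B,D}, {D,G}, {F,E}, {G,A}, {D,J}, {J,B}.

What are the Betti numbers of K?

We work with the vertex ordering A < B < D < E < F < G < J. The simplices of K, each written with vertices in increasing order, are:

  0-simplices (7): A, B, D, E, F, G, J
  1-simplices (9): AD, AG, BD, BJ, DE, DF, DG, DJ, EF

so the chain groups are C_0 ≅ Z^7, C_1 ≅ Z^9.

∂_1: C_1 → C_0 is given by ∂[p,q] = [q] − [p]. For instance
  ∂EF = F − E.
The resulting 7×9 matrix has rank 6, and its Smith normal form has invariant factors (1,1,1,1,1,1).

Now H_k = ker ∂_k / im ∂_{k+1}, so:

  H_0: rank C_0 − rank ∂_1 = 7 − 6 = 1, and the invariant factors of ∂_1 are all 1, so H_0 ≅ Z.
  H_1: rank ker ∂_1 − rank ∂_2 = (9 − 6) − 0 = 3, and there is no ∂_2, so H_1 ≅ Z^3.

Hence the Betti numbers are b_0 = 1, b_1 = 3.

b_0 = 1, b_1 = 3.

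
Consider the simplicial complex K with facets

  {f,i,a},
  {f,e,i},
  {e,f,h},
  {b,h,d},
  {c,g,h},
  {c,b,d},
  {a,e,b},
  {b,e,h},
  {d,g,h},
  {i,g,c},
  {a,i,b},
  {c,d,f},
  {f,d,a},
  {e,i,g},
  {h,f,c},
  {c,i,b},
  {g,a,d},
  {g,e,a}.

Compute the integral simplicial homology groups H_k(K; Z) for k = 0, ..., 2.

H_0 ≅ Z,  H_1 ≅ Z ⊕ Z/2,  H_2 = 0.

Order the vertices as a < b < c < d < e < f < g < h < i. Listing each simplex with vertices in this order, K has dimension 2 with simplices:

  0-simplices (9): a, b, c, d, e, f, g, h, i
  1-simplices (27): ab, ad, ae, af, ag, ai, bc, bd, be, bh, bi, cd, cf, cg, ch, ci, df, dg, dh, ef, eg, eh, ei, fh, fi, gh, gi
  2-simplices (18): abe, abi, adf, adg, aeg, afi, bcd, bci, bdh, beh, cdf, cfh, cgh, cgi, dgh, efh, efi, egi

giving chain groups C_0 ≅ Z^9, C_1 ≅ Z^27, C_2 ≅ Z^18.

The boundary map ∂_1: C_1 → C_0 sends each edge [p,q] (with p < q) to q − p. For instance
  ∂ci = i − c.
This gives a 9×27 integer matrix of rank 8; reducing to Smith normal form yields diagonal entries (1,1,1,1,1,1,1,1).

The boundary map ∂_2: C_2 → C_1 maps a triangle to the signed sum of its edges. For instance
  ∂abi = bi − ai + ab,
  ∂egi = gi − ei + eg.
This gives a 27×18 integer matrix of rank 18; reducing to Smith normal form yields diagonal entries (1,1,1,1,1,1,1,1,1,1,1,1,1,1,1,1,1,2).

Reading off H_k = ker ∂_k / im ∂_{k+1}:

  H_0: rank C_0 − rank ∂_1 = 9 − 8 = 1, and the invariant factors of ∂_1 are all 1, so H_0 = Z.
  H_1: rank ker ∂_1 − rank ∂_2 = (27 − 8) − 18 = 1, and ∂_2 has invariant factor 2 > 1, so H_1 = Z ⊕ Z/2.
  H_2: rank ker ∂_2 − rank ∂_3 = (18 − 18) − 0 = 0, and there is no ∂_3, so H_2 = 0.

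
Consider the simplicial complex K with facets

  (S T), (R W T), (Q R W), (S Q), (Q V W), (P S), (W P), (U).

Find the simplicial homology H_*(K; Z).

H_0 ≅ Z^2,  H_1 ≅ Z^2,  H_2 = 0.

Fix the vertex order P < Q < R < S < T < U < V < W and write every simplex with vertices in increasing order. Then dim K = 2 and the simplices of K are:

  0-simplices (8): P, Q, R, S, T, U, V, W
  1-simplices (11): PS, PW, QR, QS, QV, QW, RT, RW, ST, TW, VW
  2-simplices (3): QRW, QVW, RTW

Hence C_0 ≅ Z^8, C_1 ≅ Z^11, C_2 ≅ Z^3.

The boundary map ∂_1: C_1 → C_0 is given by ∂[p,q] = [q] − [p]. For instance
  ∂RT = T − R.
As a 8×11 matrix over Z this has rank 6, with invariant factors (1,1,1,1,1,1).

∂_2: C_2 → C_1 sends each 2-simplex [p,q,r] to [q,r] − [p,r] + [p,q]. For instance
  ∂QVW = VW − QW + QV,
  ∂QRW = RW − QW + QR.
The 11×3 boundary matrix has rank 3 and Smith normal form diag(1,1,1).

Reading off H_k = ker ∂_k / im ∂_{k+1}:

  H_0: rank C_0 − rank ∂_1 = 8 − 6 = 2, and the invariant factors of ∂_1 are all 1, so H_0 = Z^2.
  H_1: rank ker ∂_1 − rank ∂_2 = (11 − 6) − 3 = 2, and the invariant factors of ∂_2 are all 1, so H_1 = Z^2.
  H_2: rank ker ∂_2 − rank ∂_3 = (3 − 3) − 0 = 0, and there is no ∂_3, so H_2 = 0.

As a check, the Euler characteristic is 8 − 11 + 3 = 0, which agrees with 2 − 2 + 0 = 0.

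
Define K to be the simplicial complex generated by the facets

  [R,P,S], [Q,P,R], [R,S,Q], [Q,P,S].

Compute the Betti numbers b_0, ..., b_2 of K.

Order the vertices as P < Q < R < S. Listing each simplex with vertices in this order, K has dimension 2 with simplices:

  0-simplices (4): P, Q, R, S
  1-simplices (6): PQ, PR, PS, QR, QS, RS
  2-simplices (4): PQR, PQS, PRS, QRS

so the chain groups are C_0 ≅ Z^4, C_1 ≅ Z^6, C_2 ≅ Z^4.

Boundary ∂_1: C_1 → C_0 is given by ∂[p,q] = [q] − [p]. For instance
  ∂QR = R − Q.
The 4×6 boundary matrix has rank 3 and Smith normal form diag(1,1,1).

Boundary ∂_2: C_2 → C_1 sends each 2-simplex [p,q,r] to [q,r] − [p,r] + [p,q]. For instance
  ∂PQS = QS − PS + PQ,
  ∂PRS = RS − PS + PR.
As a 6×4 matrix over Z this has rank 3, with invariant factors (1,1,1).

Computing H_k = (kernel of ∂_k) / (image of ∂_{k+1}):

  H_0: rank C_0 − rank ∂_1 = 4 − 3 = 1, and the invariant factors of ∂_1 are all 1, so H_0 ≅ Z.
  H_1: rank ker ∂_1 − rank ∂_2 = (6 − 3) − 3 = 0, and the invariant factors of ∂_2 are all 1, so H_1 ≅ 0.
  H_2: rank ker ∂_2 − rank ∂_3 = (4 − 3) − 0 = 1, and there is no ∂_3, so H_2 ≅ Z.

Hence the Betti numbers are b_0 = 1, b_1 = 0, b_2 = 1.

b_0 = 1, b_1 = 0, b_2 = 1.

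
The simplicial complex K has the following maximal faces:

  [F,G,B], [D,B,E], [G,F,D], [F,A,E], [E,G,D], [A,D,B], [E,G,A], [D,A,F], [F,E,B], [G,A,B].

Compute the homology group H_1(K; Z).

We work with the vertex ordering A < B < D < E < F < G. The simplices of K, each written with vertices in increasing order, are:

  0-simplices (6): A, B, D, E, F, G
  1-simplices (15): AB, AD, AE, AF, AG, BD, BE, BF, BG, DE, DF, DG, EF, EG, FG
  2-simplices (10): ABD, ABG, ADF, AEF, AEG, BDE, BEF, BFG, DEG, DFG

so the chain groups are C_0 ≅ Z^6, C_1 ≅ Z^15, C_2 ≅ Z^10.

∂_1: C_1 → C_0 is given by ∂[p,q] = [q] − [p]. For instance
  ∂EG = G − E.
As a 6×15 matrix over Z this has rank 5, with invariant factors (1,1,1,1,1).

The boundary map ∂_2: C_2 → C_1 acts by ∂[p,q,r] = [q,r] − [p,r] + [p,q]. For instance
  ∂BFG = FG − BG + BF,
  ∂ABG = BG − AG + AB.
The 15×10 boundary matrix has rank 10 and Smith normal form diag(1,1,1,1,1,1,1,1,1,2).

From H_k ≅ ker(∂_k) / im(∂_{k+1}) we obtain:

  H_1: rank ker ∂_1 − rank ∂_2 = (15 − 5) − 10 = 0, and ∂_2 has invariant factor 2 > 1, so H_1 = Z/2Z.

(K is a triangulation of the real projective plane RP^2.)

H_1 ≅ Z/2Z.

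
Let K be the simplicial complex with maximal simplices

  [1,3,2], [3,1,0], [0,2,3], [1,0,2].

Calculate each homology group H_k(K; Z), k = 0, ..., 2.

Order the vertices as 0 < 1 < 2 < 3. Listing each simplex with vertices in this order, K has dimension 2 with simplices:

  0-simplices (4): [0], [1], [2], [3]
  1-simplices (6): [0,1], [0,2], [0,3], [1,2], [1,3], [2,3]
  2-simplices (4): [0,1,2], [0,1,3], [0,2,3], [1,2,3]

so the chain groups are C_0 ≅ Z^4, C_1 ≅ Z^6, C_2 ≅ Z^4.

Boundary ∂_1: C_1 → C_0 sends each edge [p,q] (with p < q) to q − p.
This gives a 4×6 integer matrix of rank 3; reducing to Smith normal form yields diagonal entries (1,1,1).

The boundary map ∂_2: C_2 → C_1 maps a triangle to the signed sum of its edges. For instance
  ∂[0,1,2] = [1,2] − [0,2] + [0,1],
  ∂[0,1,3] = [1,3] − [0,3] + [0,1].
The resulting 6×4 matrix has rank 3, and its Smith normal form has invariant factors (1,1,1).

Computing H_k = (kernel of ∂_k) / (image of ∂_{k+1}):

  H_0: rank C_0 − rank ∂_1 = 4 − 3 = 1, and the invariant factors of ∂_1 are all 1, so H_0 ≅ Z.
  H_1: rank ker ∂_1 − rank ∂_2 = (6 − 3) − 3 = 0, and the invariant factors of ∂_2 are all 1, so H_1 ≅ 0.
  H_2: rank ker ∂_2 − rank ∂_3 = (4 − 3) − 0 = 1, and there is no ∂_3, so H_2 ≅ Z.

(K is a triangulation of the 2-sphere S^2.)

H_0 ≅ Z,  H_1 = 0,  H_2 ≅ Z.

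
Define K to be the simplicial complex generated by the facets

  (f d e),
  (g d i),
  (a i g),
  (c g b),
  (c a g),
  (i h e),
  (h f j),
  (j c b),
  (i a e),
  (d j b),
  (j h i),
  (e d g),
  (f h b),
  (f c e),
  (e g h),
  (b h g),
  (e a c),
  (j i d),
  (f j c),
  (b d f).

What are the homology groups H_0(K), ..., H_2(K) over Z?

H_0 ≅ Z,  H_1 ≅ Z ⊕ Z_2,  H_2 = 0.

Fix the vertex order a < b < c < d < e < f < g < h < i < j and write every simplex with vertices in increasing order. Then dim K = 2 and the simplices of K are:

  0-simplices (10): a, b, c, d, e, f, g, h, i, j
  1-simplices (30): ac, ae, ag, ai, bc, bd, bf, bg, bh, bj, ce, cf, cg, cj, de, df, dg, di, dj, ef, eg, eh, ei, fh, fj, gh, gi, hi, hj, ij
  2-simplices (20): ace, acg, aei, agi, bcg, bcj, bdf, bdj, bfh, bgh, cef, cfj, def, deg, dgi, dij, egh, ehi, fhj, hij

so the chain groups are C_0 ≅ Z^10, C_1 ≅ Z^30, C_2 ≅ Z^20.

Boundary ∂_1: C_1 → C_0 maps an edge to its endpoints' difference, ∂[p,q] = q − p. For instance
  ∂de = e − d.
The 10×30 boundary matrix has rank 9 and Smith normal form diag(1,1,1,1,1,1,1,1,1).

The boundary map ∂_2: C_2 → C_1 sends each 2-simplex [p,q,r] to [q,r] − [p,r] + [p,q]. For instance
  ∂bdf = df − bf + bd,
  ∂deg = eg − dg + de.
The 30×20 boundary matrix has rank 20 and Smith normal form diag(1,1,1,1,1,1,1,1,1,1,1,1,1,1,1,1,1,1,1,2).

From H_k ≅ ker(∂_k) / im(∂_{k+1}) we obtain:

  H_0: rank C_0 − rank ∂_1 = 10 − 9 = 1, and the invariant factors of ∂_1 are all 1, so H_0 = Z.
  H_1: rank ker ∂_1 − rank ∂_2 = (30 − 9) − 20 = 1, and ∂_2 has invariant factor 2 > 1, so H_1 = Z ⊕ Z_2.
  H_2: rank ker ∂_2 − rank ∂_3 = (20 − 20) − 0 = 0, and there is no ∂_3, so H_2 = 0.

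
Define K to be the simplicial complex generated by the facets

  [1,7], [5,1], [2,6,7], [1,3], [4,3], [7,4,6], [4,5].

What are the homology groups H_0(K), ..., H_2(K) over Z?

H_0 = Z,  H_1 = Z^2,  H_2 = 0.

Take the total order 1 < 2 < 3 < 4 < 5 < 6 < 7 on the vertex set. Then K (dimension 2) consists of the simplices:

  0-simplices (7): [1], [2], [3], [4], [5], [6], [7]
  1-simplices (10): [1,3], [1,5], [1,7], [2,6], [2,7], [3,4], [4,5], [4,6], [4,7], [6,7]
  2-simplices (2): [2,6,7], [4,6,7]

so the chain groups are C_0 ≅ Z^7, C_1 ≅ Z^10, C_2 ≅ Z^2.

Boundary ∂_1: C_1 → C_0 maps an edge to its endpoints' difference, ∂[p,q] = q − p.
As a 7×10 matrix over Z this has rank 6, with invariant factors (1,1,1,1,1,1).

Boundary ∂_2: C_2 → C_1 maps a triangle to the signed sum of its edges. For instance
  ∂[4,6,7] = [6,7] − [4,7] + [4,6],
  ∂[2,6,7] = [6,7] − [2,7] + [2,6].
The 10×2 boundary matrix has rank 2 and Smith normal form diag(1,1).

Reading off H_k = ker ∂_k / im ∂_{k+1}:

  H_0: rank C_0 − rank ∂_1 = 7 − 6 = 1, and the invariant factors of ∂_1 are all 1, so H_0 = Z.
  H_1: rank ker ∂_1 − rank ∂_2 = (10 − 6) − 2 = 2, and the invariant factors of ∂_2 are all 1, so H_1 = Z^2.
  H_2: rank ker ∂_2 − rank ∂_3 = (2 − 2) − 0 = 0, and there is no ∂_3, so H_2 = 0.

As a check, the Euler characteristic is 7 − 10 + 2 = -1, which agrees with 1 − 2 + 0 = -1.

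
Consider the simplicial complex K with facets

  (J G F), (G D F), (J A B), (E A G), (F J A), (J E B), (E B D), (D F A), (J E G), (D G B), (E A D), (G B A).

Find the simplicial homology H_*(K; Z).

H_0 = Z,  H_1 = Z_2,  H_2 = 0.

We work with the vertex ordering A < B < D < E < F < G < J. The simplices of K, each written with vertices in increasing order, are:

  0-simplices (7): A, B, D, E, F, G, J
  1-simplices (18): AB, AD, AE, AF, AG, AJ, BD, BE, BG, BJ, DE, DF, DG, EG, EJ, FG, FJ, GJ
  2-simplices (12): ABG, ABJ, ADE, ADF, AEG, AFJ, BDE, BDG, BEJ, DFG, EGJ, FGJ

so the chain groups are C_0 ≅ Z^7, C_1 ≅ Z^18, C_2 ≅ Z^12.

Boundary ∂_1: C_1 → C_0 maps an edge to its endpoints' difference, ∂[p,q] = q − p. For instance
  ∂DE = E − D.
The resulting 7×18 matrix has rank 6, and its Smith normal form has invariant factors (1,1,1,1,1,1).

Boundary ∂_2: C_2 → C_1 sends each 2-simplex [p,q,r] to [q,r] − [p,r] + [p,q]. For instance
  ∂AEG = EG − AG + AE,
  ∂ADE = DE − AE + AD.
As a 18×12 matrix over Z this has rank 12, with invariant factors (1,1,1,1,1,1,1,1,1,1,1,2).

Now H_k = ker ∂_k / im ∂_{k+1}, so:

  H_0: rank C_0 − rank ∂_1 = 7 − 6 = 1, and the invariant factors of ∂_1 are all 1, so H_0 = Z.
  H_1: rank ker ∂_1 − rank ∂_2 = (18 − 6) − 12 = 0, and ∂_2 has invariant factor 2 > 1, so H_1 = Z_2.
  H_2: rank ker ∂_2 − rank ∂_3 = (12 − 12) − 0 = 0, and there is no ∂_3, so H_2 = 0.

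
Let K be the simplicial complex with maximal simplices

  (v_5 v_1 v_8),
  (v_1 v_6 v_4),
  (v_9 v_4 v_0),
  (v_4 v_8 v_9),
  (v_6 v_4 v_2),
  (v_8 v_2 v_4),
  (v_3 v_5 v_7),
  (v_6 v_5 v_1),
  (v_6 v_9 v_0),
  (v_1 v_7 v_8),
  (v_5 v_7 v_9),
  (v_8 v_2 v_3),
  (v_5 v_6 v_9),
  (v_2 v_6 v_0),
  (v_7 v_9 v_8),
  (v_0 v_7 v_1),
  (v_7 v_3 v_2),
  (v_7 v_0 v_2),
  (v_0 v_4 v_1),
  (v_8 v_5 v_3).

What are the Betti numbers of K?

Order the vertices as v_0 < v_1 < v_2 < v_3 < v_4 < v_5 < v_6 < v_7 < v_8 < v_9. Listing each simplex with vertices in this order, K has dimension 2 with simplices:

  0-simplices (10): [v_0], [v_1], [v_2], [v_3], [v_4], [v_5], [v_6], [v_7], [v_8], [v_9]
  1-simplices (30): (30 of them)
  2-simplices (20): (20 of them)

so the chain groups are C_0 ≅ Z^10, C_1 ≅ Z^30, C_2 ≅ Z^20.

The boundary map ∂_1: C_1 → C_0 is given by ∂[p,q] = [q] − [p].
As a 10×30 matrix over Z this has rank 9, with invariant factors (1,1,1,1,1,1,1,1,1).

∂_2: C_2 → C_1 acts by ∂[p,q,r] = [q,r] − [p,r] + [p,q]. For instance
  ∂[v_7,v_8,v_9] = [v_8,v_9] − [v_7,v_9] + [v_7,v_8],
  ∂[v_2,v_4,v_6] = [v_4,v_6] − [v_2,v_6] + [v_2,v_4].
The 30×20 boundary matrix has rank 20 and Smith normal form diag(1,1,1,1,1,1,1,1,1,1,1,1,1,1,1,1,1,1,1,2).

Reading off H_k = ker ∂_k / im ∂_{k+1}:

  H_0: rank C_0 − rank ∂_1 = 10 − 9 = 1, and the invariant factors of ∂_1 are all 1, so H_0 = Z.
  H_1: rank ker ∂_1 − rank ∂_2 = (30 − 9) − 20 = 1, and ∂_2 has invariant factor 2 > 1, so H_1 = Z × Z/2.
  H_2: rank ker ∂_2 − rank ∂_3 = (20 − 20) − 0 = 0, and there is no ∂_3, so H_2 = 0.

Hence the Betti numbers are b_0 = 1, b_1 = 1, b_2 = 0.

b_0 = 1, b_1 = 1, b_2 = 0.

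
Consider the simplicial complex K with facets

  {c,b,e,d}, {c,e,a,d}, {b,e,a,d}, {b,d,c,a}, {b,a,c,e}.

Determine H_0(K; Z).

H_0 ≅ Z.

Fix the vertex order a < b < c < d < e and write every simplex with vertices in increasing order. Then dim K = 3 and the simplices of K are:

  0-simplices (5): a, b, c, d, e
  1-simplices (10): ab, ac, ad, ae, bc, bd, be, cd, ce, de
  2-simplices (10): abc, abd, abe, acd, ace, ade, bcd, bce, bde, cde
  3-simplices (5): abcd, abce, abde, acde, bcde

giving chain groups C_0 ≅ Z^5, C_1 ≅ Z^10, C_2 ≅ Z^10, C_3 ≅ Z^5.

∂_1: C_1 → C_0 maps an edge to its endpoints' difference, ∂[p,q] = q − p. For instance
  ∂de = e − d.
The resulting 5×10 matrix has rank 4, and its Smith normal form has invariant factors (1,1,1,1).

Boundary ∂_2: C_2 → C_1 sends each 2-simplex [p,q,r] to [q,r] − [p,r] + [p,q]. For instance
  ∂bcd = cd − bd + bc,
  ∂bde = de − be + bd.
The resulting 10×10 matrix has rank 6, and its Smith normal form has invariant factors (1,1,1,1,1,1).

The boundary map ∂_3: C_3 → C_2 sends each 3-simplex σ to the alternating sum Σ_i (−1)^i (σ with its i-th vertex removed). For instance
  ∂bcde = cde − bde + bce − bcd,
  ∂abde = bde − ade + abe − abd.
As a 10×5 matrix over Z this has rank 4, with invariant factors (1,1,1,1).

Now H_k = ker ∂_k / im ∂_{k+1}, so:

  H_0: rank C_0 − rank ∂_1 = 5 − 4 = 1, and the invariant factors of ∂_1 are all 1, so H_0 = Z.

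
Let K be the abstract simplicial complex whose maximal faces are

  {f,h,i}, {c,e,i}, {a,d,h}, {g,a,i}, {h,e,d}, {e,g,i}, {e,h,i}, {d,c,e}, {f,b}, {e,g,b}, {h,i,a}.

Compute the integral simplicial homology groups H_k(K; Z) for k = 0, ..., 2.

We work with the vertex ordering a < b < c < d < e < f < g < h < i. The simplices of K, each written with vertices in increasing order, are:

  0-simplices (9): a, b, c, d, e, f, g, h, i
  1-simplices (19): ad, ag, ah, ai, be, bf, bg, cd, ce, ci, de, dh, eg, eh, ei, fh, fi, gi, hi
  2-simplices (10): adh, agi, ahi, beg, cde, cei, deh, egi, ehi, fhi

giving chain groups C_0 ≅ Z^9, C_1 ≅ Z^19, C_2 ≅ Z^10.

Boundary ∂_1: C_1 → C_0 maps an edge to its endpoints' difference, ∂[p,q] = q − p. For instance
  ∂ci = i − c.
The 9×19 boundary matrix has rank 8 and Smith normal form diag(1,1,1,1,1,1,1,1).

The boundary map ∂_2: C_2 → C_1 acts by ∂[p,q,r] = [q,r] − [p,r] + [p,q]. For instance
  ∂adh = dh − ah + ad,
  ∂egi = gi − ei + eg.
As a 19×10 matrix over Z this has rank 10, with invariant factors (1,1,1,1,1,1,1,1,1,1).

Reading off H_k = ker ∂_k / im ∂_{k+1}:

  H_0: rank C_0 − rank ∂_1 = 9 − 8 = 1, and the invariant factors of ∂_1 are all 1, so H_0 = Z.
  H_1: rank ker ∂_1 − rank ∂_2 = (19 − 8) − 10 = 1, and the invariant factors of ∂_2 are all 1, so H_1 = Z.
  H_2: rank ker ∂_2 − rank ∂_3 = (10 − 10) − 0 = 0, and there is no ∂_3, so H_2 = 0.

H_0 ≅ Z,  H_1 ≅ Z,  H_2 = 0.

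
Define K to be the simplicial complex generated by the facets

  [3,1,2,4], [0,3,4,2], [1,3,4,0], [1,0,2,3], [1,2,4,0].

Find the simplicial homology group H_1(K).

K has 5 vertices, 10 edges, 10 triangles, 5 3-simplices.
rank ∂_1 = 4, rank ∂_2 = 6 ⇒ b_1 = 10 − 4 − 6 = 0; all invariant factors of ∂_2 are 1 so no torsion. So H_1 ≅ 0.

H_1 = 0.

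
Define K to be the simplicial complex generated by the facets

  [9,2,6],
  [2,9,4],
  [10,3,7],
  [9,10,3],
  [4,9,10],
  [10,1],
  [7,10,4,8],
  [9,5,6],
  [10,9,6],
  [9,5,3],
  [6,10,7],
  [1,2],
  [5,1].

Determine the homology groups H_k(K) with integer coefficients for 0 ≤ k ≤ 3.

Take the total order 1 < 2 < 3 < 4 < 5 < 6 < 7 < 8 < 9 < 10 on the vertex set. Then K (dimension 3) consists of the simplices:

  0-simplices (10): [1], [2], [3], [4], [5], [6], [7], [8], [9], [10]
  1-simplices (23): (23 of them)
  2-simplices (13): [2,4,9], [2,6,9], [3,5,9], [3,7,10], [3,9,10], [4,7,8], [4,7,10], [4,8,10], [4,9,10], [5,6,9], [6,7,10], [6,9,10], [7,8,10]
  3-simplices (1): [4,7,8,10]

Hence C_0 ≅ Z^10, C_1 ≅ Z^23, C_2 ≅ Z^13, C_3 ≅ Z^1.

The boundary map ∂_1: C_1 → C_0 maps an edge to its endpoints' difference, ∂[p,q] = q − p.
As a 10×23 matrix over Z this has rank 9, with invariant factors (1,1,1,1,1,1,1,1,1).

Boundary ∂_2: C_2 → C_1 acts by ∂[p,q,r] = [q,r] − [p,r] + [p,q]. For instance
  ∂[6,9,10] = [9,10] − [6,10] + [6,9],
  ∂[6,7,10] = [7,10] − [6,10] + [6,7].
This gives a 23×13 integer matrix of rank 12; reducing to Smith normal form yields diagonal entries (1,1,1,1,1,1,1,1,1,1,1,1).

Boundary ∂_3: C_3 → C_2 sends each 3-simplex σ to the alternating sum Σ_i (−1)^i (σ with its i-th vertex removed). For instance
  ∂[4,7,8,10] = [7,8,10] − [4,8,10] + [4,7,10] − [4,7,8].
The resulting 13×1 matrix has rank 1, and its Smith normal form has invariant factors (1).

From H_k ≅ ker(∂_k) / im(∂_{k+1}) we obtain:

  H_0: rank C_0 − rank ∂_1 = 10 − 9 = 1, and the invariant factors of ∂_1 are all 1, so H_0 = Z.
  H_1: rank ker ∂_1 − rank ∂_2 = (23 − 9) − 12 = 2, and the invariant factors of ∂_2 are all 1, so H_1 = Z^2.
  H_2: rank ker ∂_2 − rank ∂_3 = (13 − 12) − 1 = 0, and the invariant factors of ∂_3 are all 1, so H_2 = 0.
  H_3: rank ker ∂_3 − rank ∂_4 = (1 − 1) − 0 = 0, and there is no ∂_4, so H_3 = 0.

H_0 = Z,  H_1 = Z^2,  H_2 = 0,  H_3 = 0.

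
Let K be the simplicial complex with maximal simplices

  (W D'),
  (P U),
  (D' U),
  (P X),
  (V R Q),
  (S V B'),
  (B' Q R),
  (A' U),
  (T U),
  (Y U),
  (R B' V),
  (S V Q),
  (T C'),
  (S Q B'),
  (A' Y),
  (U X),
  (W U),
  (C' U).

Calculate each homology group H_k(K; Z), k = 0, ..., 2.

H_0 = Z^2,  H_1 = Z^4,  H_2 = Z.

Order the vertices as P < Q < R < S < T < U < V < W < X < Y < A' < B' < C' < D'. Listing each simplex with vertices in this order, K has dimension 2 with simplices:

  0-simplices (14): [P], [Q], [R], [S], [T], [U], [V], [W], [X], [Y], [A'], [B'], [C'], [D']
  1-simplices (21): [P,U], [P,X], [Q,R], [Q,S], [Q,V], [Q,B'], [R,V], [R,B'], [S,V], [S,B'], [T,U], [T,C'], [U,W], [U,X], [U,Y], [U,A'], [U,C'], [U,D'], [V,B'], [W,D'], [Y,A']
  2-simplices (6): [Q,R,V], [Q,R,B'], [Q,S,V], [Q,S,B'], [R,V,B'], [S,V,B']

Hence C_0 ≅ Z^14, C_1 ≅ Z^21, C_2 ≅ Z^6.

The boundary map ∂_1: C_1 → C_0 maps an edge to its endpoints' difference, ∂[p,q] = q − p.
The 14×21 boundary matrix has rank 12 and Smith normal form diag(1,1,1,1,1,1,1,1,1,1,1,1).

Boundary ∂_2: C_2 → C_1 maps a triangle to the signed sum of its edges. For instance
  ∂[R,V,B'] = [V,B'] − [R,B'] + [R,V],
  ∂[Q,S,B'] = [S,B'] − [Q,B'] + [Q,S].
As a 21×6 matrix over Z this has rank 5, with invariant factors (1,1,1,1,1).

Computing H_k = (kernel of ∂_k) / (image of ∂_{k+1}):

  H_0: rank C_0 − rank ∂_1 = 14 − 12 = 2, and the invariant factors of ∂_1 are all 1, so H_0 ≅ Z^2.
  H_1: rank ker ∂_1 − rank ∂_2 = (21 − 12) − 5 = 4, and the invariant factors of ∂_2 are all 1, so H_1 ≅ Z^4.
  H_2: rank ker ∂_2 − rank ∂_3 = (6 − 5) − 0 = 1, and there is no ∂_3, so H_2 ≅ Z.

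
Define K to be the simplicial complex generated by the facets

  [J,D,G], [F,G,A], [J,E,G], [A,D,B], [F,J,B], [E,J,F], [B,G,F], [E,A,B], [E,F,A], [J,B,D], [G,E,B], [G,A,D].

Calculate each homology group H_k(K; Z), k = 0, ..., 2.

H_0 ≅ Z,  H_1 ≅ Z/2,  H_2 = 0.

Fix the vertex order A < B < D < E < F < G < J and write every simplex with vertices in increasing order. Then dim K = 2 and the simplices of K are:

  0-simplices (7): A, B, D, E, F, G, J
  1-simplices (18): AB, AD, AE, AF, AG, BD, BE, BF, BG, BJ, DG, DJ, EF, EG, EJ, FG, FJ, GJ
  2-simplices (12): ABD, ABE, ADG, AEF, AFG, BDJ, BEG, BFG, BFJ, DGJ, EFJ, EGJ

giving chain groups C_0 ≅ Z^7, C_1 ≅ Z^18, C_2 ≅ Z^12.

∂_1: C_1 → C_0 maps an edge to its endpoints' difference, ∂[p,q] = q − p. For instance
  ∂DJ = J − D.
This gives a 7×18 integer matrix of rank 6; reducing to Smith normal form yields diagonal entries (1,1,1,1,1,1).

Boundary ∂_2: C_2 → C_1 maps a triangle to the signed sum of its edges. For instance
  ∂EFJ = FJ − EJ + EF,
  ∂EGJ = GJ − EJ + EG.
The 18×12 boundary matrix has rank 12 and Smith normal form diag(1,1,1,1,1,1,1,1,1,1,1,2).

From H_k ≅ ker(∂_k) / im(∂_{k+1}) we obtain:

  H_0: rank C_0 − rank ∂_1 = 7 − 6 = 1, and the invariant factors of ∂_1 are all 1, so H_0 = Z.
  H_1: rank ker ∂_1 − rank ∂_2 = (18 − 6) − 12 = 0, and ∂_2 has invariant factor 2 > 1, so H_1 = Z/2.
  H_2: rank ker ∂_2 − rank ∂_3 = (12 − 12) − 0 = 0, and there is no ∂_3, so H_2 = 0.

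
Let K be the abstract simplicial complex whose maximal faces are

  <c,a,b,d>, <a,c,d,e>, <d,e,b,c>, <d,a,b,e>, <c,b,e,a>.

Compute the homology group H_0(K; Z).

H_0 ≅ Z.

Order the vertices as a < b < c < d < e. Listing each simplex with vertices in this order, K has dimension 3 with simplices:

  0-simplices (5): a, b, c, d, e
  1-simplices (10): ab, ac, ad, ae, bc, bd, be, cd, ce, de
  2-simplices (10): abc, abd, abe, acd, ace, ade, bcd, bce, bde, cde
  3-simplices (5): abcd, abce, abde, acde, bcde

Hence C_0 ≅ Z^5, C_1 ≅ Z^10, C_2 ≅ Z^10, C_3 ≅ Z^5.

Boundary ∂_1: C_1 → C_0 is given by ∂[p,q] = [q] − [p].
As a 5×10 matrix over Z this has rank 4, with invariant factors (1,1,1,1).

∂_2: C_2 → C_1 maps a triangle to the signed sum of its edges. For instance
  ∂abc = bc − ac + ab,
  ∂bce = ce − be + bc.
This gives a 10×10 integer matrix of rank 6; reducing to Smith normal form yields diagonal entries (1,1,1,1,1,1).

∂_3: C_3 → C_2 sends each 3-simplex σ to the alternating sum Σ_i (−1)^i (σ with its i-th vertex removed). For instance
  ∂abce = bce − ace + abe − abc,
  ∂abde = bde − ade + abe − abd.
This gives a 10×5 integer matrix of rank 4; reducing to Smith normal form yields diagonal entries (1,1,1,1).

Now H_k = ker ∂_k / im ∂_{k+1}, so:

  H_0: rank C_0 − rank ∂_1 = 5 − 4 = 1, and the invariant factors of ∂_1 are all 1, so H_0 ≅ Z.

(K is a triangulation of the 3-sphere S^3.)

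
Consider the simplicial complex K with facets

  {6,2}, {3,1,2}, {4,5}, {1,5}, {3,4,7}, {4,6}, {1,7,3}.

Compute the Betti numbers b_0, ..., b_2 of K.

Take the total order 1 < 2 < 3 < 4 < 5 < 6 < 7 on the vertex set. Then K (dimension 2) consists of the simplices:

  0-simplices (7): [1], [2], [3], [4], [5], [6], [7]
  1-simplices (11): [1,2], [1,3], [1,5], [1,7], [2,3], [2,6], [3,4], [3,7], [4,5], [4,6], [4,7]
  2-simplices (3): [1,2,3], [1,3,7], [3,4,7]

so the chain groups are C_0 ≅ Z^7, C_1 ≅ Z^11, C_2 ≅ Z^3.

Boundary ∂_1: C_1 → C_0 maps an edge to its endpoints' difference, ∂[p,q] = q − p.
The resulting 7×11 matrix has rank 6, and its Smith normal form has invariant factors (1,1,1,1,1,1).

Boundary ∂_2: C_2 → C_1 acts by ∂[p,q,r] = [q,r] − [p,r] + [p,q]. For instance
  ∂[1,3,7] = [3,7] − [1,7] + [1,3],
  ∂[1,2,3] = [2,3] − [1,3] + [1,2].
The 11×3 boundary matrix has rank 3 and Smith normal form diag(1,1,1).

Reading off H_k = ker ∂_k / im ∂_{k+1}:

  H_0: rank C_0 − rank ∂_1 = 7 − 6 = 1, and the invariant factors of ∂_1 are all 1, so H_0 = Z.
  H_1: rank ker ∂_1 − rank ∂_2 = (11 − 6) − 3 = 2, and the invariant factors of ∂_2 are all 1, so H_1 = Z^2.
  H_2: rank ker ∂_2 − rank ∂_3 = (3 − 3) − 0 = 0, and there is no ∂_3, so H_2 = 0.

As a check, the Euler characteristic is 7 − 11 + 3 = -1, which agrees with 1 − 2 + 0 = -1.

Hence the Betti numbers are b_0 = 1, b_1 = 2, b_2 = 0.

b_0 = 1, b_1 = 2, b_2 = 0.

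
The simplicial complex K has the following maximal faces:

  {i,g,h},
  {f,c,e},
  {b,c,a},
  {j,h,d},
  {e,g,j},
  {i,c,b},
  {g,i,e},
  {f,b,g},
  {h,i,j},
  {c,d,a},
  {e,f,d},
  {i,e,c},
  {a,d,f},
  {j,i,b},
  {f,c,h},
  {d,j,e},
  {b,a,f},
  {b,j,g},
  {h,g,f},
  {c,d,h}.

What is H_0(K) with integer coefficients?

H_0 ≅ Z.

Take the total order a < b < c < d < e < f < g < h < i < j on the vertex set. Then K (dimension 2) consists of the simplices:

  0-simplices (10): a, b, c, d, e, f, g, h, i, j
  1-simplices (30): ab, ac, ad, af, bc, bf, bg, bi, bj, cd, ce, cf, ch, ci, de, df, dh, dj, ef, eg, ei, ej, fg, fh, gh, gi, gj, hi, hj, ij
  2-simplices (20): abc, abf, acd, adf, bci, bfg, bgj, bij, cdh, cef, cei, cfh, def, dej, dhj, egi, egj, fgh, ghi, hij

Hence C_0 ≅ Z^10, C_1 ≅ Z^30, C_2 ≅ Z^20.

The boundary map ∂_1: C_1 → C_0 sends each edge [p,q] (with p < q) to q − p.
The 10×30 boundary matrix has rank 9 and Smith normal form diag(1,1,1,1,1,1,1,1,1).

The boundary map ∂_2: C_2 → C_1 sends each 2-simplex [p,q,r] to [q,r] − [p,r] + [p,q]. For instance
  ∂cfh = fh − ch + cf,
  ∂def = ef − df + de.
The 30×20 boundary matrix has rank 20 and Smith normal form diag(1,1,1,1,1,1,1,1,1,1,1,1,1,1,1,1,1,1,1,2).

Reading off H_k = ker ∂_k / im ∂_{k+1}:

  H_0: rank C_0 − rank ∂_1 = 10 − 9 = 1, and the invariant factors of ∂_1 are all 1, so H_0 = Z.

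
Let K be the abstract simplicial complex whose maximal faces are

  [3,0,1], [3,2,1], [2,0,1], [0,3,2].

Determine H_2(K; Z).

Fix the vertex order 0 < 1 < 2 < 3 and write every simplex with vertices in increasing order. Then dim K = 2 and the simplices of K are:

  0-simplices (4): [0], [1], [2], [3]
  1-simplices (6): [0,1], [0,2], [0,3], [1,2], [1,3], [2,3]
  2-simplices (4): [0,1,2], [0,1,3], [0,2,3], [1,2,3]

giving chain groups C_0 ≅ Z^4, C_1 ≅ Z^6, C_2 ≅ Z^4.

∂_1: C_1 → C_0 maps an edge to its endpoints' difference, ∂[p,q] = q − p.
This gives a 4×6 integer matrix of rank 3; reducing to Smith normal form yields diagonal entries (1,1,1).

The boundary map ∂_2: C_2 → C_1 acts by ∂[p,q,r] = [q,r] − [p,r] + [p,q]. For instance
  ∂[0,2,3] = [2,3] − [0,3] + [0,2],
  ∂[0,1,3] = [1,3] − [0,3] + [0,1].
The 6×4 boundary matrix has rank 3 and Smith normal form diag(1,1,1).

Now H_k = ker ∂_k / im ∂_{k+1}, so:

  H_2: rank ker ∂_2 − rank ∂_3 = (4 − 3) − 0 = 1, and there is no ∂_3, so H_2 ≅ Z.

H_2 = Z.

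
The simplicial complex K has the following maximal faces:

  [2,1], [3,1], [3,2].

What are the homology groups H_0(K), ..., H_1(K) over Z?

H_0 ≅ Z,  H_1 ≅ Z.

Fix the vertex order 1 < 2 < 3 and write every simplex with vertices in increasing order. Then dim K = 1 and the simplices of K are:

  0-simplices (3): [1], [2], [3]
  1-simplices (3): [1,2], [1,3], [2,3]

so the chain groups are C_0 ≅ Z^3, C_1 ≅ Z^3.

Boundary ∂_1: C_1 → C_0 sends each edge [p,q] (with p < q) to q − p. For instance
  ∂[1,2] = [2] − [1].
As a 3×3 matrix over Z this has rank 2, with invariant factors (1,1).

From H_k ≅ ker(∂_k) / im(∂_{k+1}) we obtain:

  H_0: rank C_0 − rank ∂_1 = 3 − 2 = 1, and the invariant factors of ∂_1 are all 1, so H_0 ≅ Z.
  H_1: rank ker ∂_1 − rank ∂_2 = (3 − 2) − 0 = 1, and there is no ∂_2, so H_1 ≅ Z.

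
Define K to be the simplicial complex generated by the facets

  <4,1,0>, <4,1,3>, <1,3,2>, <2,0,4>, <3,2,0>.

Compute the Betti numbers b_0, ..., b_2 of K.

b_0 = 1, b_1 = 1, b_2 = 0.

We work with the vertex ordering 0 < 1 < 2 < 3 < 4. The simplices of K, each written with vertices in increasing order, are:

  0-simplices (5): [0], [1], [2], [3], [4]
  1-simplices (10): [0,1], [0,2], [0,3], [0,4], [1,2], [1,3], [1,4], [2,3], [2,4], [3,4]
  2-simplices (5): [0,1,4], [0,2,3], [0,2,4], [1,2,3], [1,3,4]

so the chain groups are C_0 ≅ Z^5, C_1 ≅ Z^10, C_2 ≅ Z^5.

The boundary map ∂_1: C_1 → C_0 maps an edge to its endpoints' difference, ∂[p,q] = q − p. For instance
  ∂[1,2] = [2] − [1].
The 5×10 boundary matrix has rank 4 and Smith normal form diag(1,1,1,1).

∂_2: C_2 → C_1 maps a triangle to the signed sum of its edges. For instance
  ∂[0,2,4] = [2,4] − [0,4] + [0,2],
  ∂[0,2,3] = [2,3] − [0,3] + [0,2].
The 10×5 boundary matrix has rank 5 and Smith normal form diag(1,1,1,1,1).

From H_k ≅ ker(∂_k) / im(∂_{k+1}) we obtain:

  H_0: rank C_0 − rank ∂_1 = 5 − 4 = 1, and the invariant factors of ∂_1 are all 1, so H_0 = Z.
  H_1: rank ker ∂_1 − rank ∂_2 = (10 − 4) − 5 = 1, and the invariant factors of ∂_2 are all 1, so H_1 = Z.
  H_2: rank ker ∂_2 − rank ∂_3 = (5 − 5) − 0 = 0, and there is no ∂_3, so H_2 = 0.

Hence the Betti numbers are b_0 = 1, b_1 = 1, b_2 = 0.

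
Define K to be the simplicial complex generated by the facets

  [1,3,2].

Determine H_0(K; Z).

We work with the vertex ordering 1 < 2 < 3. The simplices of K, each written with vertices in increasing order, are:

  0-simplices (3): [1], [2], [3]
  1-simplices (3): [1,2], [1,3], [2,3]
  2-simplices (1): [1,2,3]

so the chain groups are C_0 ≅ Z^3, C_1 ≅ Z^3, C_2 ≅ Z^1.

Boundary ∂_1: C_1 → C_0 is given by ∂[p,q] = [q] − [p]. For instance
  ∂[1,2] = [2] − [1].
The resulting 3×3 matrix has rank 2, and its Smith normal form has invariant factors (1,1).

The boundary map ∂_2: C_2 → C_1 maps a triangle to the signed sum of its edges. For instance
  ∂[1,2,3] = [2,3] − [1,3] + [1,2].
As a 3×1 matrix over Z this has rank 1, with invariant factors (1).

Computing H_k = (kernel of ∂_k) / (image of ∂_{k+1}):

  H_0: rank C_0 − rank ∂_1 = 3 − 2 = 1, and the invariant factors of ∂_1 are all 1, so H_0 ≅ Z.

H_0 ≅ Z.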